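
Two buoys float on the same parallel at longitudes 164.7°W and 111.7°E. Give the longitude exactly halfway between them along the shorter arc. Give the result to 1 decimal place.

153.5°E

Signed shortest Δλ from -164.7° to +111.7° is -83.6°.
Midpoint longitude = -164.7° + (-83.6°)/2 = -164.7° − 41.8° = -206.5°.
Normalise into (−180°, 180°]: +153.5°.
(The naïve average (-164.7 + +111.7)/2 = -26.5° is on the wrong side of the globe.)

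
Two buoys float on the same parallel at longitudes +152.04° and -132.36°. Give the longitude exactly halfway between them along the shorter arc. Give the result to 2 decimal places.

-170.16°

Signed shortest Δλ from +152.04° to -132.36° is +75.60°.
Midpoint longitude = +152.04° + (+75.60°)/2 = +152.04° + 37.80° = +189.84°.
Normalise into (−180°, 180°]: -170.16°.
(The naïve average (+152.04 + -132.36)/2 = 9.84° is on the wrong side of the globe.)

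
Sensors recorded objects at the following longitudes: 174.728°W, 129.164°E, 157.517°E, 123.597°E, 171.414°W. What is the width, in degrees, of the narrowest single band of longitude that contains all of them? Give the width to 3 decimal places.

64.989°

Sort the longitudes: -174.728°, -171.414°, +123.597°, +129.164°, +157.517°.
Eastward gaps between consecutive values (wrapping around): 3.314°, 295.011°, 5.567°, 28.353°, 27.755°.
Largest gap = 295.011° ⇒ minimal covering band is its complement: 360° − 295.011° = 64.989°.
Band runs from +123.597° eastward to -171.414°, crossing the antimeridian.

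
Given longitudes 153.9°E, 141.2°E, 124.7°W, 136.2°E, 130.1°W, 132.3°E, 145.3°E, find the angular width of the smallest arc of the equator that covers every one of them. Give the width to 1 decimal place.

Sort the longitudes: -130.1°, -124.7°, +132.3°, +136.2°, +141.2°, +145.3°, +153.9°.
Eastward gaps between consecutive values (wrapping around): 5.4°, 257.0°, 3.9°, 5.0°, 4.1°, 8.6°, 76.0°.
Largest gap = 257.0° ⇒ minimal covering band is its complement: 360° − 257.0° = 103.0°.
Band runs from +132.3° eastward to -124.7°, crossing the antimeridian.

103.0°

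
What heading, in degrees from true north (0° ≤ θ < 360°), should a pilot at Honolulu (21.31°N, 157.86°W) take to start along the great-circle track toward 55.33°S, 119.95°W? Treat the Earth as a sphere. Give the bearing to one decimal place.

Δλ = -119.95 − -157.86 = 37.91°.
θ = atan2( sin Δλ · cos φ₂ , cos φ₁ · sin φ₂ − sin φ₁ · cos φ₂ · cos Δλ )
  = atan2(0.34951, -0.92931) = 159.389° → normalised to [0°, 360°): 159.389°.

159.4°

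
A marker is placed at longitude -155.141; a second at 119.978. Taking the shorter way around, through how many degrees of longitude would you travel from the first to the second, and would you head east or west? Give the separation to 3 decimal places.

84.881° west

Raw difference: 119.978 − -155.141 = 275.119°.
Normalise into (−180°, 180°]: 275.119° − 360° = -84.881°.
Negative ⇒ the second point lies to the west; separation 84.881°.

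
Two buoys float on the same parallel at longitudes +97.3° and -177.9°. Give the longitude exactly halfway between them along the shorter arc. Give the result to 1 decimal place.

Signed shortest Δλ from +97.3° to -177.9° is +84.8°.
Midpoint longitude = +97.3° + (+84.8°)/2 = +97.3° + 42.4° = +139.7°.
(The naïve average (+97.3 + -177.9)/2 = -40.3° is on the wrong side of the globe.)

+139.7°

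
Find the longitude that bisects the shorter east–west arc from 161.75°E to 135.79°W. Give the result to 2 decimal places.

Signed shortest Δλ from +161.75° to -135.79° is +62.46°.
Midpoint longitude = +161.75° + (+62.46°)/2 = +161.75° + 31.23° = +192.98°.
Normalise into (−180°, 180°]: -167.02°.
(The naïve average (+161.75 + -135.79)/2 = 12.98° is on the wrong side of the globe.)

167.02°W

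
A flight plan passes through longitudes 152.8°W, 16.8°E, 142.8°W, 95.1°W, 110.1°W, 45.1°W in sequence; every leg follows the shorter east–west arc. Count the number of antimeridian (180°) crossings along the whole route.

Leg 1: -152.8° → +16.8°, shortest Δλ = 169.6° (east) — does not cross 180°.
Leg 2: +16.8° → -142.8°, shortest Δλ = -159.6° (west) — does not cross 180°.
Leg 3: -142.8° → -95.1°, shortest Δλ = 47.7° (east) — does not cross 180°.
Leg 4: -95.1° → -110.1°, shortest Δλ = -15.0° (west) — does not cross 180°.
Leg 5: -110.1° → -45.1°, shortest Δλ = 65.0° (east) — does not cross 180°.
Total crossings: 0.

0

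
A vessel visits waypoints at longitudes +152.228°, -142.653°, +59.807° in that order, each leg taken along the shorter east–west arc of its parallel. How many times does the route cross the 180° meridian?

Leg 1: +152.228° → -142.653°, shortest Δλ = 65.119° (east) — crosses 180°.
Leg 2: -142.653° → +59.807°, shortest Δλ = -157.54° (west) — crosses 180°.
Total crossings: 2.

2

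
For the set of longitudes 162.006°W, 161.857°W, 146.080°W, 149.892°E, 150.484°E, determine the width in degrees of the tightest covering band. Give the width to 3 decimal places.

Sort the longitudes: -162.006°, -161.857°, -146.080°, +149.892°, +150.484°.
Eastward gaps between consecutive values (wrapping around): 0.149°, 15.777°, 295.972°, 0.592°, 47.510°.
Largest gap = 295.972° ⇒ minimal covering band is its complement: 360° − 295.972° = 64.028°.
Band runs from +149.892° eastward to -146.080°, crossing the antimeridian.

64.028°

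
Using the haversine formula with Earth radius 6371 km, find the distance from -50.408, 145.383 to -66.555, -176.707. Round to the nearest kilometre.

2769 km

Δλ = -176.707 − 145.383 = -322.090°; wrapped into (−180°, 180°]: 37.910°.
Δφ = -66.555 − -50.408 = -16.147°.
a = sin²(Δφ/2) + cos φ₁ · cos φ₂ · sin²(Δλ/2) = 0.046479.
c = 2·atan2(√a, √(1−a)) = 0.43459 rad → d = 6371·c ≈ 2768.78 km.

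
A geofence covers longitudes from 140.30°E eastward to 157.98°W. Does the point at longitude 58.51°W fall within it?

No

Band width going east from +140.30° to -157.98°: ((-157.98 − 140.30) mod 360) = 61.72°.
Offset of -58.51° east of the west edge: ((-58.51 − 140.30) mod 360) = 161.19°.
161.19° > 61.72° ⇒ outside.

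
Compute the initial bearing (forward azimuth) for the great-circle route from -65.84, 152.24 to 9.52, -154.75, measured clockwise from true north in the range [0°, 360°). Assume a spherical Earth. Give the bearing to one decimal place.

Δλ = -154.75 − 152.24 = -306.99°; wrapped into (−180°, 180°]: 53.01°.
θ = atan2( sin Δλ · cos φ₂ , cos φ₁ · sin φ₂ − sin φ₁ · cos φ₂ · cos Δλ )
  = atan2(0.78774, 0.60910) = 52.288° → normalised to [0°, 360°): 52.288°.

52.3°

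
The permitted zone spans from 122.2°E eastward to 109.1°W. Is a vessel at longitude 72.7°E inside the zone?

No

Band width going east from +122.2° to -109.1°: ((-109.1 − 122.2) mod 360) = 128.7°.
Offset of +72.7° east of the west edge: ((72.7 − 122.2) mod 360) = 310.5°.
310.5° > 128.7° ⇒ outside.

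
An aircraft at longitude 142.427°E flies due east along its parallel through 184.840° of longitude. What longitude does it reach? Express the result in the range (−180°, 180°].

Start at +142.427°; shift +184.840° → +327.267°.
+327.267° lies outside (−180°, 180°]; subtract 360° → -32.733°.

32.733°W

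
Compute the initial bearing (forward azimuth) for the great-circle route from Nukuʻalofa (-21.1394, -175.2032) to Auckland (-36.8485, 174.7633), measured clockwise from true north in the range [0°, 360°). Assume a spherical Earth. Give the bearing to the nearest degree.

Δλ = 174.7633 − -175.2032 = 349.9665°; wrapped into (−180°, 180°]: -10.0335°.
θ = atan2( sin Δλ · cos φ₂ , cos φ₁ · sin φ₂ − sin φ₁ · cos φ₂ · cos Δλ )
  = atan2(-0.13942, -0.27517) = -153.130° → normalised to [0°, 360°): 206.870°.

207°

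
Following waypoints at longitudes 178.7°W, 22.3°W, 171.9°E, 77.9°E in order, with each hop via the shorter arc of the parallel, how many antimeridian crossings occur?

Leg 1: -178.7° → -22.3°, shortest Δλ = 156.4° (east) — does not cross 180°.
Leg 2: -22.3° → +171.9°, shortest Δλ = -165.8° (west) — crosses 180°.
Leg 3: +171.9° → +77.9°, shortest Δλ = -94.0° (west) — does not cross 180°.
Total crossings: 1.

1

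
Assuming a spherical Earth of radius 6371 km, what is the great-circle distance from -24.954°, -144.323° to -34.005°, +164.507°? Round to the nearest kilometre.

5003 km

Δλ = 164.507 − -144.323 = 308.830°; wrapped into (−180°, 180°]: -51.170°.
Δφ = -34.005 − -24.954 = -9.051°.
a = sin²(Δφ/2) + cos φ₁ · cos φ₂ · sin²(Δλ/2) = 0.146395.
c = 2·atan2(√a, √(1−a)) = 0.78525 rad → d = 6371·c ≈ 5002.83 km.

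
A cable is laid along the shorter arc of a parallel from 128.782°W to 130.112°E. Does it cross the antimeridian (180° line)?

Naïve |130.112 − -128.782| = 258.894° > 180°, so the shorter arc goes the other way round — across 180°.
Signed shortest Δλ = ((130.112 − -128.782 + 180) mod 360) − 180 = -101.106°.
Going west by 101.106° from -128.782° passes through 180° before reaching +130.112°.

Yes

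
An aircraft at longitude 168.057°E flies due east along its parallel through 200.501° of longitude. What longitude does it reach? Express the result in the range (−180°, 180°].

8.558°E

Start at +168.057°; shift +200.501° → +368.558°.
+368.558° lies outside (−180°, 180°]; subtract 360° → +8.558°.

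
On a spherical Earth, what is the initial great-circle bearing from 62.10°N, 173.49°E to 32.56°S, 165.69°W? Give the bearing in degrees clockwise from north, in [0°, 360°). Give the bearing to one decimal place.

Δλ = -165.69 − 173.49 = -339.18°; wrapped into (−180°, 180°]: 20.82°.
θ = atan2( sin Δλ · cos φ₂ , cos φ₁ · sin φ₂ − sin φ₁ · cos φ₂ · cos Δλ )
  = atan2(0.29957, -0.94806) = 162.464° → normalised to [0°, 360°): 162.464°.

162.5°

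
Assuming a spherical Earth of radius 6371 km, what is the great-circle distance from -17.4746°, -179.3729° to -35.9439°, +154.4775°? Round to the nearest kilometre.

3292 km

Δλ = 154.4775 − -179.3729 = 333.8504°; wrapped into (−180°, 180°]: -26.1496°.
Δφ = -35.9439 − -17.4746 = -18.4693°.
a = sin²(Δφ/2) + cos φ₁ · cos φ₂ · sin²(Δλ/2) = 0.065273.
c = 2·atan2(√a, √(1−a)) = 0.51670 rad → d = 6371·c ≈ 3291.91 km.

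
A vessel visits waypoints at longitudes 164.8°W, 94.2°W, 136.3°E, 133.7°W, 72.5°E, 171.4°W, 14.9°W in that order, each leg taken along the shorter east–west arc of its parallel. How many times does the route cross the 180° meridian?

4

Leg 1: -164.8° → -94.2°, shortest Δλ = 70.6° (east) — does not cross 180°.
Leg 2: -94.2° → +136.3°, shortest Δλ = -129.5° (west) — crosses 180°.
Leg 3: +136.3° → -133.7°, shortest Δλ = 90.0° (east) — crosses 180°.
Leg 4: -133.7° → +72.5°, shortest Δλ = -153.8° (west) — crosses 180°.
Leg 5: +72.5° → -171.4°, shortest Δλ = 116.1° (east) — crosses 180°.
Leg 6: -171.4° → -14.9°, shortest Δλ = 156.5° (east) — does not cross 180°.
Total crossings: 4.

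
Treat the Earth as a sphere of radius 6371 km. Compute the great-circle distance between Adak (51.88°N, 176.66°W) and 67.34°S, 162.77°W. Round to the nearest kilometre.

13308 km

Δλ = -162.77 − -176.66 = 13.89°.
Δφ = -67.34 − 51.88 = -119.22°.
a = sin²(Δφ/2) + cos φ₁ · cos φ₂ · sin²(Δλ/2) = 0.747559.
c = 2·atan2(√a, √(1−a)) = 2.08877 rad → d = 6371·c ≈ 13307.54 km.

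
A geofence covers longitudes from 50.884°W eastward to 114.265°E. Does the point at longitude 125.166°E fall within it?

Band width going east from -50.884° to +114.265°: ((114.265 − -50.884) mod 360) = 165.149°.
Offset of +125.166° east of the west edge: ((125.166 − -50.884) mod 360) = 176.050°.
176.050° > 165.149° ⇒ outside.

No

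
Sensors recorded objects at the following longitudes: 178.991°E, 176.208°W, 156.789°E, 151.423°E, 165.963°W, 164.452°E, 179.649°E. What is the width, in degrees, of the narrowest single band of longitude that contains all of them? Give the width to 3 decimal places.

Sort the longitudes: -176.208°, -165.963°, +151.423°, +156.789°, +164.452°, +178.991°, +179.649°.
Eastward gaps between consecutive values (wrapping around): 10.245°, 317.386°, 5.366°, 7.663°, 14.539°, 0.658°, 4.143°.
Largest gap = 317.386° ⇒ minimal covering band is its complement: 360° − 317.386° = 42.614°.
Band runs from +151.423° eastward to -165.963°, crossing the antimeridian.

42.614°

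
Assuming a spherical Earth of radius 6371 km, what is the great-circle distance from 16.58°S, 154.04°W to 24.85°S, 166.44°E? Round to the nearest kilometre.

Δλ = 166.44 − -154.04 = 320.48°; wrapped into (−180°, 180°]: -39.52°.
Δφ = -24.85 − -16.58 = -8.27°.
a = sin²(Δφ/2) + cos φ₁ · cos φ₂ · sin²(Δλ/2) = 0.104603.
c = 2·atan2(√a, √(1−a)) = 0.65869 rad → d = 6371·c ≈ 4196.52 km.

4197 km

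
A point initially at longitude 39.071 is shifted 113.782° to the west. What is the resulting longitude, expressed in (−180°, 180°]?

Start at +39.071°; shift −113.782° → -74.711°.
-74.711° already lies in (−180°, 180°].

-74.711°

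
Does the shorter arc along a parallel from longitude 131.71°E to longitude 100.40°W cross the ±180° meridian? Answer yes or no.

Yes

Naïve |-100.40 − 131.71| = 232.11° > 180°, so the shorter arc goes the other way round — across 180°.
Signed shortest Δλ = ((-100.40 − 131.71 + 180) mod 360) − 180 = 127.89°.
Going east by 127.89° from +131.71° passes through 180° before reaching -100.40°.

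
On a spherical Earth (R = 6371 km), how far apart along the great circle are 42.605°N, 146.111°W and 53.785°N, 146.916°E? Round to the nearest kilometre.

Δλ = 146.916 − -146.111 = 293.027°; wrapped into (−180°, 180°]: -66.973°.
Δφ = 53.785 − 42.605 = 11.180°.
a = sin²(Δφ/2) + cos φ₁ · cos φ₂ · sin²(Δλ/2) = 0.141869.
c = 2·atan2(√a, √(1−a)) = 0.77236 rad → d = 6371·c ≈ 4920.73 km.

4921 km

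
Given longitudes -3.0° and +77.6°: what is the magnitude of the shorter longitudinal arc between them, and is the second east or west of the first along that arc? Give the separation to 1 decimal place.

Raw difference: 77.6 − -3.0 = 80.6°.
Normalise into (−180°, 180°]: 80.6° stays 80.6°.
Positive ⇒ the second point lies to the east; separation 80.6°.

80.6° east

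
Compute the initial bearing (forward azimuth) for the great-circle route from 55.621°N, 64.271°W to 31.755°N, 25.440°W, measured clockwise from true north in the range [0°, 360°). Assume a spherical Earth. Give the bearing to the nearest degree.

Δλ = -25.440 − -64.271 = 38.831°.
θ = atan2( sin Δλ · cos φ₂ , cos φ₁ · sin φ₂ − sin φ₁ · cos φ₂ · cos Δλ )
  = atan2(0.53316, -0.24951) = 115.078° → normalised to [0°, 360°): 115.078°.

115°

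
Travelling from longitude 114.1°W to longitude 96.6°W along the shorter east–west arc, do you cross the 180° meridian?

No

Signed shortest Δλ = ((-96.6 − -114.1 + 180) mod 360) − 180 = 17.5°.
Going east by 17.5° from -114.1° reaches -96.6° without touching 180°.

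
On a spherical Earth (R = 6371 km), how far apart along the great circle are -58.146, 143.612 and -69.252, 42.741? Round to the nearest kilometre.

Δλ = 42.741 − 143.612 = -100.871°.
Δφ = -69.252 − -58.146 = -11.106°.
a = sin²(Δφ/2) + cos φ₁ · cos φ₂ · sin²(Δλ/2) = 0.120475.
c = 2·atan2(√a, √(1−a)) = 0.70894 rad → d = 6371·c ≈ 4516.68 km.

4517 km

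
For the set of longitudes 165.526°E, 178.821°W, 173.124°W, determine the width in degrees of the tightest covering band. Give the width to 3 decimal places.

Sort the longitudes: -178.821°, -173.124°, +165.526°.
Eastward gaps between consecutive values (wrapping around): 5.697°, 338.650°, 15.653°.
Largest gap = 338.650° ⇒ minimal covering band is its complement: 360° − 338.650° = 21.350°.
Band runs from +165.526° eastward to -173.124°, crossing the antimeridian.

21.350°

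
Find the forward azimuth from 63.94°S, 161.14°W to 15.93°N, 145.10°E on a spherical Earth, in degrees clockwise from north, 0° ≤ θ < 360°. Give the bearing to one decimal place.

309.1°

Δλ = 145.10 − -161.14 = 306.24°; wrapped into (−180°, 180°]: -53.76°.
θ = atan2( sin Δλ · cos φ₂ , cos φ₁ · sin φ₂ − sin φ₁ · cos φ₂ · cos Δλ )
  = atan2(-0.77557, 0.63125) = -50.858° → normalised to [0°, 360°): 309.142°.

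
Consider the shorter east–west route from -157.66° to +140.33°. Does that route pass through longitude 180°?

Naïve |140.33 − -157.66| = 297.99° > 180°, so the shorter arc goes the other way round — across 180°.
Signed shortest Δλ = ((140.33 − -157.66 + 180) mod 360) − 180 = -62.01°.
Going west by 62.01° from -157.66° passes through 180° before reaching +140.33°.

Yes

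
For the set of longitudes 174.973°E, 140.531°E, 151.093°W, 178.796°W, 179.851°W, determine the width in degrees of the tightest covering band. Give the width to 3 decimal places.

68.376°

Sort the longitudes: -179.851°, -178.796°, -151.093°, +140.531°, +174.973°.
Eastward gaps between consecutive values (wrapping around): 1.055°, 27.703°, 291.624°, 34.442°, 5.176°.
Largest gap = 291.624° ⇒ minimal covering band is its complement: 360° − 291.624° = 68.376°.
Band runs from +140.531° eastward to -151.093°, crossing the antimeridian.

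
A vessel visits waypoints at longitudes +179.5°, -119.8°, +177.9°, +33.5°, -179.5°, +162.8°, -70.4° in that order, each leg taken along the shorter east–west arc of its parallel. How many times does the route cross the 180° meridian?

5

Leg 1: +179.5° → -119.8°, shortest Δλ = 60.7° (east) — crosses 180°.
Leg 2: -119.8° → +177.9°, shortest Δλ = -62.3° (west) — crosses 180°.
Leg 3: +177.9° → +33.5°, shortest Δλ = -144.4° (west) — does not cross 180°.
Leg 4: +33.5° → -179.5°, shortest Δλ = 147.0° (east) — crosses 180°.
Leg 5: -179.5° → +162.8°, shortest Δλ = -17.7° (west) — crosses 180°.
Leg 6: +162.8° → -70.4°, shortest Δλ = 126.8° (east) — crosses 180°.
Total crossings: 5.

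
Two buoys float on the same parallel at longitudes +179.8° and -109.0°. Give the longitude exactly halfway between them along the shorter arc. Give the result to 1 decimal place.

Signed shortest Δλ from +179.8° to -109.0° is +71.2°.
Midpoint longitude = +179.8° + (+71.2°)/2 = +179.8° + 35.6° = +215.4°.
Normalise into (−180°, 180°]: -144.6°.
(The naïve average (+179.8 + -109.0)/2 = 35.4° is on the wrong side of the globe.)

-144.6°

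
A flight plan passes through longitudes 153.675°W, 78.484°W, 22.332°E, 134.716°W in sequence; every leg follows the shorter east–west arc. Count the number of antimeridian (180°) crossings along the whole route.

Leg 1: -153.675° → -78.484°, shortest Δλ = 75.191° (east) — does not cross 180°.
Leg 2: -78.484° → +22.332°, shortest Δλ = 100.816° (east) — does not cross 180°.
Leg 3: +22.332° → -134.716°, shortest Δλ = -157.048° (west) — does not cross 180°.
Total crossings: 0.

0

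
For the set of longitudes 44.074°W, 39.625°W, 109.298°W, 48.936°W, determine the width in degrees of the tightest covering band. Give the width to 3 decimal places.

Sort the longitudes: -109.298°, -48.936°, -44.074°, -39.625°.
Eastward gaps between consecutive values (wrapping around): 60.362°, 4.862°, 4.449°, 290.327°.
Largest gap = 290.327° ⇒ minimal covering band is its complement: 360° − 290.327° = 69.673°.
Band runs from -109.298° eastward to -39.625°.

69.673°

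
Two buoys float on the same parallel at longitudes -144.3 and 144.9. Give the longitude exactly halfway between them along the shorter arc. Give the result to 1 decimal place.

Signed shortest Δλ from -144.3° to +144.9° is -70.8°.
Midpoint longitude = -144.3° + (-70.8°)/2 = -144.3° − 35.4° = -179.7°.
(The naïve average (-144.3 + +144.9)/2 = 0.3° is on the wrong side of the globe.)

-179.7°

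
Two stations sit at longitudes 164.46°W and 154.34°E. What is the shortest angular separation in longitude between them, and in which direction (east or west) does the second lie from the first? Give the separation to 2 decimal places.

Raw difference: 154.34 − -164.46 = 318.8°.
Normalise into (−180°, 180°]: 318.8° − 360° = -41.2°.
Negative ⇒ the second point lies to the west; separation 41.20°.

41.20° west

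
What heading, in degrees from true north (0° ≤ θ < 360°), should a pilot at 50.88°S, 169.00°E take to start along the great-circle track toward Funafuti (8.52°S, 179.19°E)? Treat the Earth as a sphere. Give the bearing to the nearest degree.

15°

Δλ = 179.19 − 169.00 = 10.19°.
θ = atan2( sin Δλ · cos φ₂ , cos φ₁ · sin φ₂ − sin φ₁ · cos φ₂ · cos Δλ )
  = atan2(0.17496, 0.66168) = 14.811° → normalised to [0°, 360°): 14.811°.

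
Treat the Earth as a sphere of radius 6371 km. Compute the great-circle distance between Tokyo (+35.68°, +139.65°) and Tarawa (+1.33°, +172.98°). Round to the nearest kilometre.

Δλ = 172.98 − 139.65 = 33.33°.
Δφ = 1.33 − 35.68 = -34.35°.
a = sin²(Δφ/2) + cos φ₁ · cos φ₂ · sin²(Δλ/2) = 0.153981.
c = 2·atan2(√a, √(1−a)) = 0.80649 rad → d = 6371·c ≈ 5138.14 km.

5138 km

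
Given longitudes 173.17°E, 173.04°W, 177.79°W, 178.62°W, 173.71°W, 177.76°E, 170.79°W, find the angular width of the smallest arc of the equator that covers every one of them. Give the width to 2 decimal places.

Sort the longitudes: -178.62°, -177.79°, -173.71°, -173.04°, -170.79°, +173.17°, +177.76°.
Eastward gaps between consecutive values (wrapping around): 0.83°, 4.08°, 0.67°, 2.25°, 343.96°, 4.59°, 3.62°.
Largest gap = 343.96° ⇒ minimal covering band is its complement: 360° − 343.96° = 16.04°.
Band runs from +173.17° eastward to -170.79°, crossing the antimeridian.

16.04°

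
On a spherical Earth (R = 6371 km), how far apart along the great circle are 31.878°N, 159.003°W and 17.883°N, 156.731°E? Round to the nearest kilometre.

4692 km

Δλ = 156.731 − -159.003 = 315.734°; wrapped into (−180°, 180°]: -44.266°.
Δφ = 17.883 − 31.878 = -13.995°.
a = sin²(Δφ/2) + cos φ₁ · cos φ₂ · sin²(Δλ/2) = 0.129555.
c = 2·atan2(√a, √(1−a)) = 0.73640 rad → d = 6371·c ≈ 4691.62 km.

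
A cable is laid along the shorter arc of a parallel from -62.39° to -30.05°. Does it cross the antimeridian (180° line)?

No

Signed shortest Δλ = ((-30.05 − -62.39 + 180) mod 360) − 180 = 32.34°.
Going east by 32.34° from -62.39° reaches -30.05° without touching 180°.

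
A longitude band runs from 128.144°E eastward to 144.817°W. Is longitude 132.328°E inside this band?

Band width going east from +128.144° to -144.817°: ((-144.817 − 128.144) mod 360) = 87.039°.
Offset of +132.328° east of the west edge: ((132.328 − 128.144) mod 360) = 4.184°.
4.184° ≤ 87.039° ⇒ inside.

Yes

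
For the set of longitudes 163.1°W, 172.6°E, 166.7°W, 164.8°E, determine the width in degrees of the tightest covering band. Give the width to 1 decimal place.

Sort the longitudes: -166.7°, -163.1°, +164.8°, +172.6°.
Eastward gaps between consecutive values (wrapping around): 3.6°, 327.9°, 7.8°, 20.7°.
Largest gap = 327.9° ⇒ minimal covering band is its complement: 360° − 327.9° = 32.1°.
Band runs from +164.8° eastward to -163.1°, crossing the antimeridian.

32.1°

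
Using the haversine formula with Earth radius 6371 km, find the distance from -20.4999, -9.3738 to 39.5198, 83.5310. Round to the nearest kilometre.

Δλ = 83.5310 − -9.3738 = 92.9048°.
Δφ = 39.5198 − -20.4999 = 60.0197°.
a = sin²(Δφ/2) + cos φ₁ · cos φ₂ · sin²(Δλ/2) = 0.629734.
c = 2·atan2(√a, √(1−a)) = 1.83327 rad → d = 6371·c ≈ 11679.75 km.

11680 km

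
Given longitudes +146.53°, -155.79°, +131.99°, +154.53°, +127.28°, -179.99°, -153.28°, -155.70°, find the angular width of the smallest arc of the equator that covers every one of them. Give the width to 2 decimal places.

79.44°

Sort the longitudes: -179.99°, -155.79°, -155.70°, -153.28°, +127.28°, +131.99°, +146.53°, +154.53°.
Eastward gaps between consecutive values (wrapping around): 24.20°, 0.09°, 2.42°, 280.56°, 4.71°, 14.54°, 8.00°, 25.48°.
Largest gap = 280.56° ⇒ minimal covering band is its complement: 360° − 280.56° = 79.44°.
Band runs from +127.28° eastward to -153.28°, crossing the antimeridian.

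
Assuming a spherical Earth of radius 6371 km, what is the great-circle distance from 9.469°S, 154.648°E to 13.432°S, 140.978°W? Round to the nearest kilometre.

Δλ = -140.978 − 154.648 = -295.626°; wrapped into (−180°, 180°]: 64.374°.
Δφ = -13.432 − -9.469 = -3.963°.
a = sin²(Δφ/2) + cos φ₁ · cos φ₂ · sin²(Δλ/2) = 0.273426.
c = 2·atan2(√a, √(1−a)) = 1.10050 rad → d = 6371·c ≈ 7011.30 km.

7011 km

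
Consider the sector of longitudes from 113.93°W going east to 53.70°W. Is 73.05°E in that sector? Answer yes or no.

Band width going east from -113.93° to -53.70°: ((-53.70 − -113.93) mod 360) = 60.23°.
Offset of +73.05° east of the west edge: ((73.05 − -113.93) mod 360) = 186.98°.
186.98° > 60.23° ⇒ outside.

No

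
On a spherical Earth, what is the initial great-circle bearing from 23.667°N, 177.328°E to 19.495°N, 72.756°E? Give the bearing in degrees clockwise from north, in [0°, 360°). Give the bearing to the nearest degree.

Δλ = 72.756 − 177.328 = -104.572°.
θ = atan2( sin Δλ · cos φ₂ , cos φ₁ · sin φ₂ − sin φ₁ · cos φ₂ · cos Δλ )
  = atan2(-0.91235, 0.40086) = -66.281° → normalised to [0°, 360°): 293.719°.

294°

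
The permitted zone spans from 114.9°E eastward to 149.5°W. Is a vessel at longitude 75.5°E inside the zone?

No

Band width going east from +114.9° to -149.5°: ((-149.5 − 114.9) mod 360) = 95.6°.
Offset of +75.5° east of the west edge: ((75.5 − 114.9) mod 360) = 320.6°.
320.6° > 95.6° ⇒ outside.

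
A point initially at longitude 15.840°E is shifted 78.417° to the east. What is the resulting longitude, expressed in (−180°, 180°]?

94.257°E

Start at +15.840°; shift +78.417° → +94.257°.
+94.257° already lies in (−180°, 180°].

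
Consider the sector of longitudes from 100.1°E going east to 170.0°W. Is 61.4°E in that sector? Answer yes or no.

No

Band width going east from +100.1° to -170.0°: ((-170.0 − 100.1) mod 360) = 89.9°.
Offset of +61.4° east of the west edge: ((61.4 − 100.1) mod 360) = 321.3°.
321.3° > 89.9° ⇒ outside.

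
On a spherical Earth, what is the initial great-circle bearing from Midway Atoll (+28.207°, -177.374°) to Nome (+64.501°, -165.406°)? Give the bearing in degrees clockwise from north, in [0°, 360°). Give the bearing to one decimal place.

8.5°

Δλ = -165.406 − -177.374 = 11.968°.
θ = atan2( sin Δλ · cos φ₂ , cos φ₁ · sin φ₂ − sin φ₁ · cos φ₂ · cos Δλ )
  = atan2(0.08927, 0.59635) = 8.514° → normalised to [0°, 360°): 8.514°.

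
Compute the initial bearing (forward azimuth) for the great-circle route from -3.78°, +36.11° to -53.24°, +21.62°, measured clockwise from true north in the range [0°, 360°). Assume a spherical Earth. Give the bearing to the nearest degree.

Δλ = 21.62 − 36.11 = -14.49°.
θ = atan2( sin Δλ · cos φ₂ , cos φ₁ · sin φ₂ − sin φ₁ · cos φ₂ · cos Δλ )
  = atan2(-0.14974, -0.76121) = -168.871° → normalised to [0°, 360°): 191.129°.

191°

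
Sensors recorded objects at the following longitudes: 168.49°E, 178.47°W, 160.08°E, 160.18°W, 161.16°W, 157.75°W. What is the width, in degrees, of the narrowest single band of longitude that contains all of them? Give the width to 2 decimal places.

42.17°

Sort the longitudes: -178.47°, -161.16°, -160.18°, -157.75°, +160.08°, +168.49°.
Eastward gaps between consecutive values (wrapping around): 17.31°, 0.98°, 2.43°, 317.83°, 8.41°, 13.04°.
Largest gap = 317.83° ⇒ minimal covering band is its complement: 360° − 317.83° = 42.17°.
Band runs from +160.08° eastward to -157.75°, crossing the antimeridian.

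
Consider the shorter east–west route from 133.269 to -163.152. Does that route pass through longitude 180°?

Naïve |-163.152 − 133.269| = 296.421° > 180°, so the shorter arc goes the other way round — across 180°.
Signed shortest Δλ = ((-163.152 − 133.269 + 180) mod 360) − 180 = 63.579°.
Going east by 63.579° from +133.269° passes through 180° before reaching -163.152°.

Yes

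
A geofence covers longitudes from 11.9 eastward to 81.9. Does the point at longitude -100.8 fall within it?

Band width going east from +11.9° to +81.9°: ((81.9 − 11.9) mod 360) = 70.0°.
Offset of -100.8° east of the west edge: ((-100.8 − 11.9) mod 360) = 247.3°.
247.3° > 70.0° ⇒ outside.

No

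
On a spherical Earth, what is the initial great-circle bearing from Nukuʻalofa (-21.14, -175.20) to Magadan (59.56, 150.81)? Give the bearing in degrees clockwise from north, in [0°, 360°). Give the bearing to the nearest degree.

343°

Δλ = 150.81 − -175.20 = 326.01°; wrapped into (−180°, 180°]: -33.99°.
θ = atan2( sin Δλ · cos φ₂ , cos φ₁ · sin φ₂ − sin φ₁ · cos φ₂ · cos Δλ )
  = atan2(-0.28323, 0.95564) = -16.509° → normalised to [0°, 360°): 343.491°.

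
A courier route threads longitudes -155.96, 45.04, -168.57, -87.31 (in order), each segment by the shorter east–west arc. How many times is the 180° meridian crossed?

Leg 1: -155.96° → +45.04°, shortest Δλ = -159.0° (west) — crosses 180°.
Leg 2: +45.04° → -168.57°, shortest Δλ = 146.39° (east) — crosses 180°.
Leg 3: -168.57° → -87.31°, shortest Δλ = 81.26° (east) — does not cross 180°.
Total crossings: 2.

2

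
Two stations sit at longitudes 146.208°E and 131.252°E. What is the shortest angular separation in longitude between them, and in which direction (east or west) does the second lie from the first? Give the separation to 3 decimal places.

Raw difference: 131.252 − 146.208 = -14.956°.
Normalise into (−180°, 180°]: -14.956° stays -14.956°.
Negative ⇒ the second point lies to the west; separation 14.956°.

14.956° west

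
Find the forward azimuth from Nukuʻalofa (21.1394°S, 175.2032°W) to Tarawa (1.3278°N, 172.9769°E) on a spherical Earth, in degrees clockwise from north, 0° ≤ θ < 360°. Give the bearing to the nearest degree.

Δλ = 172.9769 − -175.2032 = 348.1801°; wrapped into (−180°, 180°]: -11.8199°.
θ = atan2( sin Δλ · cos φ₂ , cos φ₁ · sin φ₂ − sin φ₁ · cos φ₂ · cos Δλ )
  = atan2(-0.20478, 0.37451) = -28.670° → normalised to [0°, 360°): 331.330°.

331°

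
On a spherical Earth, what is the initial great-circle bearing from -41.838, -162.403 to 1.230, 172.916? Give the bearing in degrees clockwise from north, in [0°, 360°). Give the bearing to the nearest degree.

326°

Δλ = 172.916 − -162.403 = 335.319°; wrapped into (−180°, 180°]: -24.681°.
θ = atan2( sin Δλ · cos φ₂ , cos φ₁ · sin φ₂ − sin φ₁ · cos φ₂ · cos Δλ )
  = atan2(-0.41747, 0.62194) = -33.871° → normalised to [0°, 360°): 326.129°.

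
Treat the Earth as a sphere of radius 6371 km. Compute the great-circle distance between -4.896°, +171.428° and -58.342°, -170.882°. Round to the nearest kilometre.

Δλ = -170.882 − 171.428 = -342.310°; wrapped into (−180°, 180°]: 17.690°.
Δφ = -58.342 − -4.896 = -53.446°.
a = sin²(Δφ/2) + cos φ₁ · cos φ₂ · sin²(Δλ/2) = 0.214573.
c = 2·atan2(√a, √(1−a)) = 0.96325 rad → d = 6371·c ≈ 6136.88 km.

6137 km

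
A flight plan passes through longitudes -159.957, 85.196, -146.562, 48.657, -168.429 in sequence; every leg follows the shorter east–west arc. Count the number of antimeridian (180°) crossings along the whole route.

Leg 1: -159.957° → +85.196°, shortest Δλ = -114.847° (west) — crosses 180°.
Leg 2: +85.196° → -146.562°, shortest Δλ = 128.242° (east) — crosses 180°.
Leg 3: -146.562° → +48.657°, shortest Δλ = -164.781° (west) — crosses 180°.
Leg 4: +48.657° → -168.429°, shortest Δλ = 142.914° (east) — crosses 180°.
Total crossings: 4.

4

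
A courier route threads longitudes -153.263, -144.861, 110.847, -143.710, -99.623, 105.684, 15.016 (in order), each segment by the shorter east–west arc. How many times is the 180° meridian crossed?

3

Leg 1: -153.263° → -144.861°, shortest Δλ = 8.402° (east) — does not cross 180°.
Leg 2: -144.861° → +110.847°, shortest Δλ = -104.292° (west) — crosses 180°.
Leg 3: +110.847° → -143.710°, shortest Δλ = 105.443° (east) — crosses 180°.
Leg 4: -143.710° → -99.623°, shortest Δλ = 44.087° (east) — does not cross 180°.
Leg 5: -99.623° → +105.684°, shortest Δλ = -154.693° (west) — crosses 180°.
Leg 6: +105.684° → +15.016°, shortest Δλ = -90.668° (west) — does not cross 180°.
Total crossings: 3.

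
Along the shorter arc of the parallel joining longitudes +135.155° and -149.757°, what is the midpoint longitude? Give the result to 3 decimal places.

Signed shortest Δλ from +135.155° to -149.757° is +75.088°.
Midpoint longitude = +135.155° + (+75.088°)/2 = +135.155° + 37.544° = +172.699°.
(The naïve average (+135.155 + -149.757)/2 = -7.301° is on the wrong side of the globe.)

+172.699°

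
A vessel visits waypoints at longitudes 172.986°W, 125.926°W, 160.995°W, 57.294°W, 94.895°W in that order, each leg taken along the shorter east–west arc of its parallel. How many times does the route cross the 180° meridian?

0

Leg 1: -172.986° → -125.926°, shortest Δλ = 47.06° (east) — does not cross 180°.
Leg 2: -125.926° → -160.995°, shortest Δλ = -35.069° (west) — does not cross 180°.
Leg 3: -160.995° → -57.294°, shortest Δλ = 103.701° (east) — does not cross 180°.
Leg 4: -57.294° → -94.895°, shortest Δλ = -37.601° (west) — does not cross 180°.
Total crossings: 0.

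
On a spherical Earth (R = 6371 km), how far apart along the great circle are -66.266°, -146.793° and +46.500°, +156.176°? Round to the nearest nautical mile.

7258 nmi

Δλ = 156.176 − -146.793 = 302.969°; wrapped into (−180°, 180°]: -57.031°.
Δφ = 46.500 − -66.266 = 112.766°.
a = sin²(Δφ/2) + cos φ₁ · cos φ₂ · sin²(Δλ/2) = 0.756627.
c = 2·atan2(√a, √(1−a)) = 2.10977 rad → d = 6371·c ≈ 13441.34 km ≈ 7257.74 nmi.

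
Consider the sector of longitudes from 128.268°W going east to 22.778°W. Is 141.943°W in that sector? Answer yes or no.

Band width going east from -128.268° to -22.778°: ((-22.778 − -128.268) mod 360) = 105.490°.
Offset of -141.943° east of the west edge: ((-141.943 − -128.268) mod 360) = 346.325°.
346.325° > 105.490° ⇒ outside.

No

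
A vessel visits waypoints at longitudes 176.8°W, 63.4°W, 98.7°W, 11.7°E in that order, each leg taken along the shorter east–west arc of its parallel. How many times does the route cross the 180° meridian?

Leg 1: -176.8° → -63.4°, shortest Δλ = 113.4° (east) — does not cross 180°.
Leg 2: -63.4° → -98.7°, shortest Δλ = -35.3° (west) — does not cross 180°.
Leg 3: -98.7° → +11.7°, shortest Δλ = 110.4° (east) — does not cross 180°.
Total crossings: 0.

0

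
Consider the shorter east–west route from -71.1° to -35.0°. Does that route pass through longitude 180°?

No

Signed shortest Δλ = ((-35.0 − -71.1 + 180) mod 360) − 180 = 36.1°.
Going east by 36.1° from -71.1° reaches -35.0° without touching 180°.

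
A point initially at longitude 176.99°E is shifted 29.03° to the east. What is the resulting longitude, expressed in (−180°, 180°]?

153.98°W

Start at +176.99°; shift +29.03° → +206.02°.
+206.02° lies outside (−180°, 180°]; subtract 360° → -153.98°.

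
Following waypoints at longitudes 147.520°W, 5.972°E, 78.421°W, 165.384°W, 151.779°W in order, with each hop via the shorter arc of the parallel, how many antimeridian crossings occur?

Leg 1: -147.520° → +5.972°, shortest Δλ = 153.492° (east) — does not cross 180°.
Leg 2: +5.972° → -78.421°, shortest Δλ = -84.393° (west) — does not cross 180°.
Leg 3: -78.421° → -165.384°, shortest Δλ = -86.963° (west) — does not cross 180°.
Leg 4: -165.384° → -151.779°, shortest Δλ = 13.605° (east) — does not cross 180°.
Total crossings: 0.

0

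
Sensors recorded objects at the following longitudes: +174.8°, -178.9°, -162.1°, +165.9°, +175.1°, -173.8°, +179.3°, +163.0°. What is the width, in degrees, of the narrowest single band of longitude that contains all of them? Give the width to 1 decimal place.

34.9°

Sort the longitudes: -178.9°, -173.8°, -162.1°, +163.0°, +165.9°, +174.8°, +175.1°, +179.3°.
Eastward gaps between consecutive values (wrapping around): 5.1°, 11.7°, 325.1°, 2.9°, 8.9°, 0.3°, 4.2°, 1.8°.
Largest gap = 325.1° ⇒ minimal covering band is its complement: 360° − 325.1° = 34.9°.
Band runs from +163.0° eastward to -162.1°, crossing the antimeridian.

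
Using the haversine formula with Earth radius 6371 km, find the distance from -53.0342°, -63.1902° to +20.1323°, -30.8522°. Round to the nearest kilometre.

8712 km

Δλ = -30.8522 − -63.1902 = 32.3380°.
Δφ = 20.1323 − -53.0342 = 73.1665°.
a = sin²(Δφ/2) + cos φ₁ · cos φ₂ · sin²(Δλ/2) = 0.398987.
c = 2·atan2(√a, √(1−a)) = 1.36737 rad → d = 6371·c ≈ 8711.51 km.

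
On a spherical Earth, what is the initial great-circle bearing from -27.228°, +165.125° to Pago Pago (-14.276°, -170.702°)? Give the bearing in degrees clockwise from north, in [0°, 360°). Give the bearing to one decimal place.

65.0°

Δλ = -170.702 − 165.125 = -335.827°; wrapped into (−180°, 180°]: 24.173°.
θ = atan2( sin Δλ · cos φ₂ , cos φ₁ · sin φ₂ − sin φ₁ · cos φ₂ · cos Δλ )
  = atan2(0.39685, 0.18525) = 64.976° → normalised to [0°, 360°): 64.976°.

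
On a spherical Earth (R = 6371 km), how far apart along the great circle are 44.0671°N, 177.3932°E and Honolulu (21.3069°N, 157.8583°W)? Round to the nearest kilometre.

3404 km

Δλ = -157.8583 − 177.3932 = -335.2515°; wrapped into (−180°, 180°]: 24.7485°.
Δφ = 21.3069 − 44.0671 = -22.7602°.
a = sin²(Δφ/2) + cos φ₁ · cos φ₂ · sin²(Δλ/2) = 0.069675.
c = 2·atan2(√a, √(1−a)) = 0.53425 rad → d = 6371·c ≈ 3403.72 km.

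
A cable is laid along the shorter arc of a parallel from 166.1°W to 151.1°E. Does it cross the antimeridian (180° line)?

Yes

Naïve |151.1 − -166.1| = 317.2° > 180°, so the shorter arc goes the other way round — across 180°.
Signed shortest Δλ = ((151.1 − -166.1 + 180) mod 360) − 180 = -42.8°.
Going west by 42.8° from -166.1° passes through 180° before reaching +151.1°.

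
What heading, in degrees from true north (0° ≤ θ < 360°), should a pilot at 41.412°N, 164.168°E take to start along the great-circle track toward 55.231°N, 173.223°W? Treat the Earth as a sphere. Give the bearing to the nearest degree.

39°

Δλ = -173.223 − 164.168 = -337.391°; wrapped into (−180°, 180°]: 22.609°.
θ = atan2( sin Δλ · cos φ₂ , cos φ₁ · sin φ₂ − sin φ₁ · cos φ₂ · cos Δλ )
  = atan2(0.21923, 0.26784) = 39.301° → normalised to [0°, 360°): 39.301°.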